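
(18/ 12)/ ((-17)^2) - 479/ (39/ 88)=-24363739/ 22542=-1080.82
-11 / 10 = -1.10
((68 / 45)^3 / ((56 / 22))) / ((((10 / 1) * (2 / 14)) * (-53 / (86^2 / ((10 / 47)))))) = -75143981264 / 120740625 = -622.36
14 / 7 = 2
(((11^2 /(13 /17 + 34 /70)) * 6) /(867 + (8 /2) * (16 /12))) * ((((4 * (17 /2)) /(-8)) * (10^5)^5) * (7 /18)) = -2677314062500000000000000000000 /243381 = -11000505637251880795953670.00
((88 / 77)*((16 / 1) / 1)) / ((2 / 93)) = 5952 / 7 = 850.29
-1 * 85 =-85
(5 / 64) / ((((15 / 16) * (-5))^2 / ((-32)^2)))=4096 / 1125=3.64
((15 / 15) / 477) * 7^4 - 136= -130.97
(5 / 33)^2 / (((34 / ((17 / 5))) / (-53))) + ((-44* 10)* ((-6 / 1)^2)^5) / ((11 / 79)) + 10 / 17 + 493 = -7074673180669067 / 37026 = -191073115666.53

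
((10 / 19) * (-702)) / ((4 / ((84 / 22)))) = -73710 / 209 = -352.68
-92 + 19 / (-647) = -59543 / 647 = -92.03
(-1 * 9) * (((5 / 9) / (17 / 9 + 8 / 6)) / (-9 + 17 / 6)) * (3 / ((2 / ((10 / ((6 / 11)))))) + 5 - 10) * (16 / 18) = 5400 / 1073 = 5.03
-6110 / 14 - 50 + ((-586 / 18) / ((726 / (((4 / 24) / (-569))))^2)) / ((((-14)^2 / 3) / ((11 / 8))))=-1277891493228726053 / 2627089707078144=-486.43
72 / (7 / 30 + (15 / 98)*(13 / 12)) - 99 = 191007 / 2347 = 81.38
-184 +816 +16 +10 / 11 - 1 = 7127 / 11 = 647.91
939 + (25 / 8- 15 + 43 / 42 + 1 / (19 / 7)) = 2963827 / 3192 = 928.52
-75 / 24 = -3.12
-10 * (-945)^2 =-8930250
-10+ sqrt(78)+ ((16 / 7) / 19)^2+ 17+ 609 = sqrt(78)+ 10896680 / 17689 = 624.85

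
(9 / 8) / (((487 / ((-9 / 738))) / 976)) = -549 / 19967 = -0.03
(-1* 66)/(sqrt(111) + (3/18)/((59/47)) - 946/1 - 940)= 0.04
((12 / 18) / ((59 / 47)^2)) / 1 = 4418 / 10443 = 0.42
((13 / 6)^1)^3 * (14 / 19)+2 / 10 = 78947 / 10260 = 7.69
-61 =-61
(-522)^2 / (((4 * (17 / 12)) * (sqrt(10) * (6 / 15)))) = 204363 * sqrt(10) / 17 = 38014.86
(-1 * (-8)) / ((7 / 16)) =128 / 7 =18.29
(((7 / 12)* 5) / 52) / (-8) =-35 / 4992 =-0.01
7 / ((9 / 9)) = 7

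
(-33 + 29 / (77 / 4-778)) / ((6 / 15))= -100271 / 1214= -82.60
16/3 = 5.33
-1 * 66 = -66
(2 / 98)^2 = 1 / 2401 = 0.00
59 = 59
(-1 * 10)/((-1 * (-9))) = -10/9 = -1.11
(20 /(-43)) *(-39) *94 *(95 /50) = 139308 /43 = 3239.72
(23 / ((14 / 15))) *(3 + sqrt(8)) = 345 *sqrt(2) / 7 + 1035 / 14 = 143.63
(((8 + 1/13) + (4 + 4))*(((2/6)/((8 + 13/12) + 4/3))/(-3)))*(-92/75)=76912/365625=0.21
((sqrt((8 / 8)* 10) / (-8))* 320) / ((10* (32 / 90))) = -45* sqrt(10) / 4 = -35.58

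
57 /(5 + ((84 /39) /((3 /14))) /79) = 175617 /15797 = 11.12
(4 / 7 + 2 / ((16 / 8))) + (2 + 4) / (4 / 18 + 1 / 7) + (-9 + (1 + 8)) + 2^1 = 20.01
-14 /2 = -7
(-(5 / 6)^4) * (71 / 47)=-44375 / 60912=-0.73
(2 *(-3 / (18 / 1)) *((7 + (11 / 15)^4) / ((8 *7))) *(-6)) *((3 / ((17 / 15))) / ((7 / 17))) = 92254 / 55125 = 1.67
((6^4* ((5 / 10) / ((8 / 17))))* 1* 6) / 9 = 918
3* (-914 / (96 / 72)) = -4113 / 2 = -2056.50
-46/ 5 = -9.20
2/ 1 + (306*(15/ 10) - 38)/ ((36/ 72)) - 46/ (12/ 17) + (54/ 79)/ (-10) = 1845673/ 2370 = 778.76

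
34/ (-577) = -34/ 577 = -0.06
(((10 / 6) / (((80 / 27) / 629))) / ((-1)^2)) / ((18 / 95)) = 59755 / 32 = 1867.34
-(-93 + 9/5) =456/5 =91.20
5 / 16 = 0.31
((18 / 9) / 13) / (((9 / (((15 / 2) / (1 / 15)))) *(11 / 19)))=3.32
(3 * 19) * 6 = 342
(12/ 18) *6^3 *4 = 576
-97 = -97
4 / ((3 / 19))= 76 / 3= 25.33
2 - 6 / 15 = 8 / 5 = 1.60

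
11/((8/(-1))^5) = -11/32768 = -0.00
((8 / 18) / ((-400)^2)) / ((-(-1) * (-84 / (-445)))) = 89 / 6048000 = 0.00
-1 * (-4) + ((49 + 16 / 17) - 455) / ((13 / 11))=-74862 / 221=-338.74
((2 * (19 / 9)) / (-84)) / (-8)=19 / 3024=0.01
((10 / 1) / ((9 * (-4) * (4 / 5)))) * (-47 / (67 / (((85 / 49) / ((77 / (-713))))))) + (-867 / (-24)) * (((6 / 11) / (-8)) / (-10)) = -2669114257 / 728038080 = -3.67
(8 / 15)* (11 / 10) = 44 / 75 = 0.59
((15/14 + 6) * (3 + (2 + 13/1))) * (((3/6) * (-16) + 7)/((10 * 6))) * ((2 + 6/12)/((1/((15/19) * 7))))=-4455/152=-29.31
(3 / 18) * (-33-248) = -281 / 6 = -46.83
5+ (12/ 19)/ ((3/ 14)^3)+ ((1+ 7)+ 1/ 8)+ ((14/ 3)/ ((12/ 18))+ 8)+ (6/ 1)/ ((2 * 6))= 126967/ 1368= 92.81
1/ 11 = 0.09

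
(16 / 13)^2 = 256 / 169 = 1.51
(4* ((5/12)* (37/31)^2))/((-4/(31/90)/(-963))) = 146483/744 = 196.89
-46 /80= -23 /40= -0.58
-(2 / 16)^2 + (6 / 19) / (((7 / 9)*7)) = 2525 / 59584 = 0.04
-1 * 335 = -335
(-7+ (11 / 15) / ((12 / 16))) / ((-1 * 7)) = 271 / 315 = 0.86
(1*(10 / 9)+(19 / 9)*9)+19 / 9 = 200 / 9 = 22.22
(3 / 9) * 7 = 7 / 3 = 2.33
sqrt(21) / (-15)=-sqrt(21) / 15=-0.31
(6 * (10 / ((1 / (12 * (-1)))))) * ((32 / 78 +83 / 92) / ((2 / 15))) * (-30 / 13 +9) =-184357350 / 3887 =-47429.21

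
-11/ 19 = -0.58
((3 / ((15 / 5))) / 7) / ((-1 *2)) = -1 / 14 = -0.07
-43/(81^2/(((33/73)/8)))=-473/1277208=-0.00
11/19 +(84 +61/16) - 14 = 22615/304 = 74.39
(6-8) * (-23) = 46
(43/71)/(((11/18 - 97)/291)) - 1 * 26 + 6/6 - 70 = -11927809/123185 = -96.83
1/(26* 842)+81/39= 2.08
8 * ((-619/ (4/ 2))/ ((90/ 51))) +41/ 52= -1093777/ 780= -1402.28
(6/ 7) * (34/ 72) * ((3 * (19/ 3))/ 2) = 323/ 84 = 3.85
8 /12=2 /3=0.67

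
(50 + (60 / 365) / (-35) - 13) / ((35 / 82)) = 7750886 / 89425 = 86.67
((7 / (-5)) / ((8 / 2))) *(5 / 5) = -7 / 20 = -0.35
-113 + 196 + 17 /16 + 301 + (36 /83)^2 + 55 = 48526185 /110224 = 440.25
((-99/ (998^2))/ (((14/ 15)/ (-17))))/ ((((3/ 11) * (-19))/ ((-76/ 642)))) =30855/ 746006996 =0.00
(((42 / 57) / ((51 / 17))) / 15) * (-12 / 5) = -56 / 1425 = -0.04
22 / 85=0.26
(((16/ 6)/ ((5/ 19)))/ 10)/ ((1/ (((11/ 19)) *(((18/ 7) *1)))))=264/ 175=1.51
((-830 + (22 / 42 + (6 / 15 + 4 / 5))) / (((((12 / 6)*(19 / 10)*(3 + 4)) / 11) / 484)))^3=-4556115892963748.61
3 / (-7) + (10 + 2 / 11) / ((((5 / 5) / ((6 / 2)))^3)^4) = 416649711 / 77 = 5411035.21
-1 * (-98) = 98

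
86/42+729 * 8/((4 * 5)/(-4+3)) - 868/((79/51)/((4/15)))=-3641341/8295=-438.98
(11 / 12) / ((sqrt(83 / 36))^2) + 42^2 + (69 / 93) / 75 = 340486534 / 192975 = 1764.41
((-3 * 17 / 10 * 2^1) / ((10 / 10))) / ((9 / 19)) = -323 / 15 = -21.53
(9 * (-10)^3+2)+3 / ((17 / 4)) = -152954 / 17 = -8997.29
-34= -34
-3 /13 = -0.23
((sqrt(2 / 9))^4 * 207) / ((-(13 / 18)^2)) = -3312 / 169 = -19.60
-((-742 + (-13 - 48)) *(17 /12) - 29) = 13999 /12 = 1166.58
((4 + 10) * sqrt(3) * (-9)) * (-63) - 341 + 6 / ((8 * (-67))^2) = -48983965 / 143648 + 7938 * sqrt(3) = 13408.02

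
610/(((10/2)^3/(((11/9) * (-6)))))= -2684/75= -35.79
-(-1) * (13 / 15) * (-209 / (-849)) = 2717 / 12735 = 0.21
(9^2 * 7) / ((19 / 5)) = 2835 / 19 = 149.21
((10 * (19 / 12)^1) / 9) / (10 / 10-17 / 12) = -38 / 9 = -4.22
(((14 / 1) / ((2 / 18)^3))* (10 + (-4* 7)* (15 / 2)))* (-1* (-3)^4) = 165337200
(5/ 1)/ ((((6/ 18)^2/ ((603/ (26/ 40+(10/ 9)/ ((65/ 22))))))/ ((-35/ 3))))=-105826500/ 343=-308532.07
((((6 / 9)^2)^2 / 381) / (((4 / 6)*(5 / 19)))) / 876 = 0.00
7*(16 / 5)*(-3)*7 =-2352 / 5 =-470.40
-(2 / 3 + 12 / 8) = -13 / 6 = -2.17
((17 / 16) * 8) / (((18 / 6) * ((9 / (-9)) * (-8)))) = 17 / 48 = 0.35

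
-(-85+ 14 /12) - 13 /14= 1741 /21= 82.90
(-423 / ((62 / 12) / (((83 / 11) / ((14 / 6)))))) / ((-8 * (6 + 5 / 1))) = 315981 / 105028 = 3.01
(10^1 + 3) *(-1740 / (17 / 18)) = -23950.59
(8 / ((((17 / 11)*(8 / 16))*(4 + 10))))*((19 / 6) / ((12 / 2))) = 418 / 1071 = 0.39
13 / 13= 1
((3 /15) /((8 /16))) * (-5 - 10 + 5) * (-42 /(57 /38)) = 112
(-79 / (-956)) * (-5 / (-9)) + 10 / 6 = 14735 / 8604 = 1.71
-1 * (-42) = 42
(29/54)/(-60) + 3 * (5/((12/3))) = 12121/3240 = 3.74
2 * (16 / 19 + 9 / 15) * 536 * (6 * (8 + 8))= 14098944 / 95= 148409.94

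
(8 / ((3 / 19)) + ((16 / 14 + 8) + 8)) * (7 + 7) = 2848 / 3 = 949.33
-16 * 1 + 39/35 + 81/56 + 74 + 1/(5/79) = 21381/280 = 76.36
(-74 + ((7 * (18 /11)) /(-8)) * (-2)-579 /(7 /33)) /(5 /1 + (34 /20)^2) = -21565450 /60753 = -354.97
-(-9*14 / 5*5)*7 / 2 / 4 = 441 / 4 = 110.25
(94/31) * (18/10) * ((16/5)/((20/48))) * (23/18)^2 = 68.44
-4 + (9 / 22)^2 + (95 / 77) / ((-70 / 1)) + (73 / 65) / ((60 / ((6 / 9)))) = -266224891 / 69369300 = -3.84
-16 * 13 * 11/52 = -44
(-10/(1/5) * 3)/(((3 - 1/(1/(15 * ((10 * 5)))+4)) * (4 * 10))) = -15005/11004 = -1.36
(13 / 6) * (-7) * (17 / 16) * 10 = -7735 / 48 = -161.15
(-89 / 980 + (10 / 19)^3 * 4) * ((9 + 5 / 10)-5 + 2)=3.20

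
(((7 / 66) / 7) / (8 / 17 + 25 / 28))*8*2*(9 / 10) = 5712 / 35695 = 0.16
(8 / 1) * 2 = 16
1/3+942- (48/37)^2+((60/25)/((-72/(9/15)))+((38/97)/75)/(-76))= 940.63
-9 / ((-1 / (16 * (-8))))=-1152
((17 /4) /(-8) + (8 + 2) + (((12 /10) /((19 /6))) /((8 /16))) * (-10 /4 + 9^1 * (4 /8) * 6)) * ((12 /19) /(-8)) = -255699 /115520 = -2.21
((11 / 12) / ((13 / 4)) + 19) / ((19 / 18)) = 4512 / 247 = 18.27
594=594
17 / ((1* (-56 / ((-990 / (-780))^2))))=-18513 / 37856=-0.49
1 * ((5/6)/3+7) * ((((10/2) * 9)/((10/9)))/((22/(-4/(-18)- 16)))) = -9301/44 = -211.39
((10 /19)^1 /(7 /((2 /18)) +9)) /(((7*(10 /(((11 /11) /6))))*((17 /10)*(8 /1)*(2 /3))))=5 /2604672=0.00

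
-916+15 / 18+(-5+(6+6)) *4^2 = -4819 / 6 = -803.17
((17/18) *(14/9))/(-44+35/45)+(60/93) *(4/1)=276391/108531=2.55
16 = 16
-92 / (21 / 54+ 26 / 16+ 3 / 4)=-6624 / 199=-33.29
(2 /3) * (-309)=-206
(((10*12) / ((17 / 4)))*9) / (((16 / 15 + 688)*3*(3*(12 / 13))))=975 / 21964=0.04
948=948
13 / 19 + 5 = 108 / 19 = 5.68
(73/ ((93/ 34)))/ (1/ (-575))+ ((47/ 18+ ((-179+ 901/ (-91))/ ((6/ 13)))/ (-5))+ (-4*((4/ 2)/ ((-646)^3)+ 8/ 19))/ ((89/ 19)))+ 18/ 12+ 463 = -4561656065958830/ 308280614481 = -14797.09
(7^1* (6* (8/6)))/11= 56/11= 5.09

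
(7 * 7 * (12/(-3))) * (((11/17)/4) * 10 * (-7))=37730/17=2219.41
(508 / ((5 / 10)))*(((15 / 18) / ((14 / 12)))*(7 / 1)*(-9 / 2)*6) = -137160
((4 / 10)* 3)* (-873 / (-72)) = 14.55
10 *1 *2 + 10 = 30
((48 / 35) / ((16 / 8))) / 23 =24 / 805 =0.03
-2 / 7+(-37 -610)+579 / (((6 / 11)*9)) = -66697 / 126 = -529.34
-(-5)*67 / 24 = 335 / 24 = 13.96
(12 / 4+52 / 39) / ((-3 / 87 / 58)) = -21866 / 3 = -7288.67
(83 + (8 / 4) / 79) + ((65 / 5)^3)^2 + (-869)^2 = 440982189 / 79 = 5582053.03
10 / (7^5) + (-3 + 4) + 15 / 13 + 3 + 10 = 3311109 / 218491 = 15.15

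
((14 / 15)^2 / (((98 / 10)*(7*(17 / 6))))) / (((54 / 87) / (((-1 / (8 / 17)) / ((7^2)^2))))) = -29 / 4537890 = -0.00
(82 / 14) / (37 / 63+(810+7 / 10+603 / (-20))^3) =2952000 / 239680510576253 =0.00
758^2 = 574564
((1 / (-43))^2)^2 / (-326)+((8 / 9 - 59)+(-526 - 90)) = -6761848207451 / 10030762134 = -674.11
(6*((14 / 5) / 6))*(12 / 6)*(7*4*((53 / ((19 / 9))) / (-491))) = -373968 / 46645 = -8.02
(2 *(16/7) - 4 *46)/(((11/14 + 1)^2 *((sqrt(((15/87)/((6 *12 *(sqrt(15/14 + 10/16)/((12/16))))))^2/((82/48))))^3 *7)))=-18326617294848 *sqrt(81795)/765625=-6845884743.43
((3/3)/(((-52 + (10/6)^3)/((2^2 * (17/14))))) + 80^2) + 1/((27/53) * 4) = 6188688965/966924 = 6400.39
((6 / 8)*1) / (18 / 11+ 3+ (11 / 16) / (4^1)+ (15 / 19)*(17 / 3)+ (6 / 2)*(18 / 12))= 3344 / 61449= 0.05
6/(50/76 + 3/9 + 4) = 684/569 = 1.20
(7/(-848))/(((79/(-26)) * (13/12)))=21/8374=0.00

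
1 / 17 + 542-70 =8025 / 17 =472.06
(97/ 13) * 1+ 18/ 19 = 2077/ 247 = 8.41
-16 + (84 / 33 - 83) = -1061 / 11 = -96.45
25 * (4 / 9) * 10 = 1000 / 9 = 111.11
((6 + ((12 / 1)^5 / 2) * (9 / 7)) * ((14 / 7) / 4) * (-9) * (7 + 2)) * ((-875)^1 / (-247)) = -5668916625 / 247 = -22951079.45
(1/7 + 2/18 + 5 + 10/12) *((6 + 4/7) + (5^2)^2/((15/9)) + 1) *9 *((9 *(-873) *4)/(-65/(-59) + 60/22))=-20947750002036/121765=-172034246.31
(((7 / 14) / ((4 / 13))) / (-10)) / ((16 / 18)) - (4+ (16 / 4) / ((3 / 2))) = -13151 / 1920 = -6.85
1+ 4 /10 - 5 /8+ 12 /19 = 1069 /760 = 1.41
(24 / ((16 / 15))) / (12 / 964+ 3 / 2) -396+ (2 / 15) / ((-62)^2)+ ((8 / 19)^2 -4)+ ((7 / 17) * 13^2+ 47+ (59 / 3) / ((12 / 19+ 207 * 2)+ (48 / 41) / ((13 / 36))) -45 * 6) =-538.31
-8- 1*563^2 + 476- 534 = -317035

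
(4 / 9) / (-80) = -1 / 180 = -0.01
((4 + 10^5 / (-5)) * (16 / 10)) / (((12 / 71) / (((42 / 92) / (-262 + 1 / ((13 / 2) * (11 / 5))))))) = 329.93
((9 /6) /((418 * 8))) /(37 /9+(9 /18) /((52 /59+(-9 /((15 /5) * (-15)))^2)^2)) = 5540643 /58055488304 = 0.00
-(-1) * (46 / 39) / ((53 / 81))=1242 / 689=1.80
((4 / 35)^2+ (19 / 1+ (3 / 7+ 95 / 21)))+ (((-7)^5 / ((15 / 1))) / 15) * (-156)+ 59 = 14376378 / 1225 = 11735.82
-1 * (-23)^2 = -529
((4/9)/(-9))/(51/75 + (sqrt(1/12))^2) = -400/6183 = -0.06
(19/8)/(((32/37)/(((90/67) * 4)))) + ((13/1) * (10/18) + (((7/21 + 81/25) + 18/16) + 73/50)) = 2714531/96480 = 28.14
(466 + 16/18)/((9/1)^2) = 4202/729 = 5.76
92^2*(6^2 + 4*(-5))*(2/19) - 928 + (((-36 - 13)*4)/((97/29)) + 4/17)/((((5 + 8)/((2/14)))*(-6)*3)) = 113992323992/8553363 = 13327.19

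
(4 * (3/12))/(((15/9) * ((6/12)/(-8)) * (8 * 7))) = -6/35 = -0.17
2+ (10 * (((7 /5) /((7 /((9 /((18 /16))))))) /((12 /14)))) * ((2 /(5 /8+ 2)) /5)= 218 /45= 4.84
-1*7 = -7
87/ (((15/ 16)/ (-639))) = -296496/ 5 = -59299.20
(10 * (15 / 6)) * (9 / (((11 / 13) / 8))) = 23400 / 11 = 2127.27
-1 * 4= -4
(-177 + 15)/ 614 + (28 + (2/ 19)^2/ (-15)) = 46107497/ 1662405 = 27.74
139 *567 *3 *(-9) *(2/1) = -4255902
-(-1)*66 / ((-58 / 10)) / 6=-55 / 29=-1.90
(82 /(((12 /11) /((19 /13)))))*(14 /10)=59983 /390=153.80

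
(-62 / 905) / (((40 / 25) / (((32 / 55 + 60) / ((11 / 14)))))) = -361522 / 109505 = -3.30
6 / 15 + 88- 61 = 137 / 5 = 27.40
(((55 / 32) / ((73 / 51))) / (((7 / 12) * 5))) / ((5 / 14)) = 1683 / 1460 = 1.15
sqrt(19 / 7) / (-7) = -sqrt(133) / 49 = -0.24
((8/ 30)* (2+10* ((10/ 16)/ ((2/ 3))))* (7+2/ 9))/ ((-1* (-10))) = 1183/ 540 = 2.19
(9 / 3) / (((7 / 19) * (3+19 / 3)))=171 / 196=0.87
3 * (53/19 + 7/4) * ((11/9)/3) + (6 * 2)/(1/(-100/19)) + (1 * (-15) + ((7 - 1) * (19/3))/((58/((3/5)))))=-2387479/33060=-72.22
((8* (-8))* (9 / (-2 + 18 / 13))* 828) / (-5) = -775008 / 5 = -155001.60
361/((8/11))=496.38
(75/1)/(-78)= -25/26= -0.96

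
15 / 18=5 / 6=0.83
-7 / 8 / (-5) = 7 / 40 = 0.18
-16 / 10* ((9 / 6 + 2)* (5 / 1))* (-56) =1568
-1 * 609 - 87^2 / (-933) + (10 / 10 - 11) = -189986 / 311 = -610.89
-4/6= -2/3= -0.67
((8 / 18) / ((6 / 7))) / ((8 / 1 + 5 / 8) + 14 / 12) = 112 / 2115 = 0.05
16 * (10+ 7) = 272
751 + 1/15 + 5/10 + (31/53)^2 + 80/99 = 2093237849/2780910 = 752.72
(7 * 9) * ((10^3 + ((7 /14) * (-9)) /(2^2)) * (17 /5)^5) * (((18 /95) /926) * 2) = 6433225821729 /549812500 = 11700.76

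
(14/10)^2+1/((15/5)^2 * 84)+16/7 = 4.25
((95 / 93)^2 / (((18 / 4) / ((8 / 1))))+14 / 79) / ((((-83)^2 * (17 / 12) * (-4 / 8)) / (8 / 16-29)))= 0.01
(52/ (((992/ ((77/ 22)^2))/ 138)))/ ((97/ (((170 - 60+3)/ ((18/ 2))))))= 1655563/ 144336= 11.47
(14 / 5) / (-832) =-7 / 2080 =-0.00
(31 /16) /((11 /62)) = 961 /88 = 10.92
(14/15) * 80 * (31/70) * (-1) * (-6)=992/5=198.40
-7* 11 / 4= -77 / 4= -19.25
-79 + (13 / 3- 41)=-115.67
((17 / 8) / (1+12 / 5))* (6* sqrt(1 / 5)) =3* sqrt(5) / 4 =1.68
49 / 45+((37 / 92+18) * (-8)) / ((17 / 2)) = -285581 / 17595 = -16.23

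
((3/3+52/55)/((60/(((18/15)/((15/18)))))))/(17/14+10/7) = 4494/254375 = 0.02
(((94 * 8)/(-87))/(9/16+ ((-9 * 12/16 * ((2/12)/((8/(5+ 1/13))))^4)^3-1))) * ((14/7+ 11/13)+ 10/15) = 812035659252759363542006628352/11700343469415543191944387551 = 69.40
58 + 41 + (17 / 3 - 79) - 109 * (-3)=1058 / 3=352.67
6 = 6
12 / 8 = 1.50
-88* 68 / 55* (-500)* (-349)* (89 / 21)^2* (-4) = 601539750400 / 441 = 1364035715.19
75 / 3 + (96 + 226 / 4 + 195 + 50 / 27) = 20215 / 54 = 374.35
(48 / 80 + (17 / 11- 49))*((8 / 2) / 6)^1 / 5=-6.25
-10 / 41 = -0.24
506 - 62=444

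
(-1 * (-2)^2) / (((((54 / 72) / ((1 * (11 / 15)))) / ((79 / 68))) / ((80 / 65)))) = -55616 / 9945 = -5.59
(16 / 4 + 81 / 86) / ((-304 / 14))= -2975 / 13072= -0.23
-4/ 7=-0.57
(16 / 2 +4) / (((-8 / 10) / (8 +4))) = -180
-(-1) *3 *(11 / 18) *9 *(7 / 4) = 231 / 8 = 28.88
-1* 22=-22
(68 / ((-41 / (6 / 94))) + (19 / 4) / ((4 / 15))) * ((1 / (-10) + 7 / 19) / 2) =27842481 / 11716160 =2.38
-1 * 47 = -47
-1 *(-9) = 9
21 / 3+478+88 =573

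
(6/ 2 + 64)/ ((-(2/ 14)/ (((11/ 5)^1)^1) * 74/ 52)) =-134134/ 185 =-725.05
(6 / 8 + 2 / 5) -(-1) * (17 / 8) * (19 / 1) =1661 / 40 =41.52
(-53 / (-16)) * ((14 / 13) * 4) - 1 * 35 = -20.73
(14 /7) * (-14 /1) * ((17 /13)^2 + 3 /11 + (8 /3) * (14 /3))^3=-393797246774259104 /4683447945891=-84082.76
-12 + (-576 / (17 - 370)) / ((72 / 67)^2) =-33635 / 3177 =-10.59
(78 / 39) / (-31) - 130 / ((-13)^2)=-336 / 403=-0.83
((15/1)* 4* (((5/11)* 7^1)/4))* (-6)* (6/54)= -31.82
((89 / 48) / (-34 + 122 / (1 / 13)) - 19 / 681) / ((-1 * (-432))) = -150535 / 2435125248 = -0.00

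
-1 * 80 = -80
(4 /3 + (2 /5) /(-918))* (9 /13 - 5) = -171304 /29835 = -5.74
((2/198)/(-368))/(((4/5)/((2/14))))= -5/1020096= -0.00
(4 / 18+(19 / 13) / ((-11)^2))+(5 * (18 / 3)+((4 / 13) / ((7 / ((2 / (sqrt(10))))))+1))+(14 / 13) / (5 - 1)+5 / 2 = 4 * sqrt(10) / 455+481388 / 14157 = 34.03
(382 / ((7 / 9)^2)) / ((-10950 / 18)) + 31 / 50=-14953 / 35770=-0.42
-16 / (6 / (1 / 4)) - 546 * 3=-1638.67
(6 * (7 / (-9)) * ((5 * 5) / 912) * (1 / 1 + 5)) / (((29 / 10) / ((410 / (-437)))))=179375 / 722361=0.25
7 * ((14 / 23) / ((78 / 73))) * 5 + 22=37619 / 897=41.94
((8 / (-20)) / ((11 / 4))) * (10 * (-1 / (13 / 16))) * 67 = 119.94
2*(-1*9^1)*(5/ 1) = -90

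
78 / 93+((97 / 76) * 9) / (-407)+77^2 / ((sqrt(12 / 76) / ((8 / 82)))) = 777169 / 958892+23716 * sqrt(57) / 123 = 1456.52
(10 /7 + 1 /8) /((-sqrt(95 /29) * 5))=-87 * sqrt(2755) /26600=-0.17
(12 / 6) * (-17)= -34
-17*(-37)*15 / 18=3145 / 6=524.17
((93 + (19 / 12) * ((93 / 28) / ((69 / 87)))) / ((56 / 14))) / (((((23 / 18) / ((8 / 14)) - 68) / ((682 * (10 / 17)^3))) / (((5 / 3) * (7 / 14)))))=-1930528875 / 44062963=-43.81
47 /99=0.47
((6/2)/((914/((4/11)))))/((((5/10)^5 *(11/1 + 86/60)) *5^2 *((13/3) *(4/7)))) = 6048/121879615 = 0.00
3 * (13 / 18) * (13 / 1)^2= 2197 / 6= 366.17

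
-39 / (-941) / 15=0.00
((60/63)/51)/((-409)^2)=20/179157951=0.00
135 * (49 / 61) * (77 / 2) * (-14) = -3565485 / 61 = -58450.57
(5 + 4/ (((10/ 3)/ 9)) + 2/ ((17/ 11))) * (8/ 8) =1453/ 85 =17.09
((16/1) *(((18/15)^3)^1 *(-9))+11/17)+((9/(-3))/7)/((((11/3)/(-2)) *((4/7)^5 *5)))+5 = -2901253551/11968000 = -242.42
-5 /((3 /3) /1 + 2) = -5 /3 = -1.67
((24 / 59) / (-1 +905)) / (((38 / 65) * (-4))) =-195 / 1013384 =-0.00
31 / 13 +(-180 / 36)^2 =356 / 13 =27.38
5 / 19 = 0.26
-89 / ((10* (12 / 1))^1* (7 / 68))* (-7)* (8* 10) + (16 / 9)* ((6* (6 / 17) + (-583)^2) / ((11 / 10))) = 931294184 / 1683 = 553353.64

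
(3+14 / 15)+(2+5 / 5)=104 / 15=6.93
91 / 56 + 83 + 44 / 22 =693 / 8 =86.62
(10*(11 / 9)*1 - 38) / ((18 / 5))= -580 / 81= -7.16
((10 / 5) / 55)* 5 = 2 / 11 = 0.18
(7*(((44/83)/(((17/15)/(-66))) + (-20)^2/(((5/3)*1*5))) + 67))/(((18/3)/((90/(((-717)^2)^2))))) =4154675/124303220796177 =0.00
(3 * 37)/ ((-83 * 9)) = -37/ 249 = -0.15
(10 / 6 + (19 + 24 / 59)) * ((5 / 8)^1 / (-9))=-9325 / 6372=-1.46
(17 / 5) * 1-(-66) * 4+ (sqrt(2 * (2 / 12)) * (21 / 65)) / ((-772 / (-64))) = 112 * sqrt(3) / 12545+ 1337 / 5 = 267.42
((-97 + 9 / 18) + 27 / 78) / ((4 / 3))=-1875 / 26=-72.12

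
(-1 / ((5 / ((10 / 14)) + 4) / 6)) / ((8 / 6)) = -9 / 22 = -0.41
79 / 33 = 2.39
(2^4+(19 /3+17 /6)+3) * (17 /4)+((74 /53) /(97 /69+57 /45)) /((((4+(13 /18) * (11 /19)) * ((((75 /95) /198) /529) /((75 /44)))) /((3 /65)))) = 15595639074907 /11518498056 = 1353.96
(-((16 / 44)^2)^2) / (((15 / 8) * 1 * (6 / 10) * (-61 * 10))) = 1024 / 40189545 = 0.00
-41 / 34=-1.21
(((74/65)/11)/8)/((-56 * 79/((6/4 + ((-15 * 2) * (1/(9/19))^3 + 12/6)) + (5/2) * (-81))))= 4327039/3074591520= 0.00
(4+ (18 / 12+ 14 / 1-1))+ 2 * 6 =30.50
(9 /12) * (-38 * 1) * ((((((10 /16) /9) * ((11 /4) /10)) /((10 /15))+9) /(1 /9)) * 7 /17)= -4149999 /4352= -953.58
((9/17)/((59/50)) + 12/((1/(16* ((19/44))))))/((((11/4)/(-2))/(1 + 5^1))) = -44144928/121363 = -363.74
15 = 15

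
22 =22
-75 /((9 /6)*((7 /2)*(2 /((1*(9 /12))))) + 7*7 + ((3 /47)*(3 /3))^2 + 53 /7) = -1159725 /1091309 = -1.06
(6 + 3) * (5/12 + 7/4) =39/2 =19.50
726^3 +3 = 382657179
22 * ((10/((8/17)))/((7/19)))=17765/14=1268.93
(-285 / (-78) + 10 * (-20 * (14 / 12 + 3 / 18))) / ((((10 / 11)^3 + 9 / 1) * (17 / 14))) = -191138255 / 8605077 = -22.21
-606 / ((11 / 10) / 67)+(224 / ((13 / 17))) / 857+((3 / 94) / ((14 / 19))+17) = -5950081146133 / 161277116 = -36893.52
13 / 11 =1.18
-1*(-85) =85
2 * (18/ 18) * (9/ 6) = 3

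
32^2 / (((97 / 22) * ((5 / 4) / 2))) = 180224 / 485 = 371.60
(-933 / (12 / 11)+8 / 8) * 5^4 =-2135625 / 4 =-533906.25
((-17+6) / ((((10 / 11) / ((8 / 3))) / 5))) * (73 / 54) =-17666 / 81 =-218.10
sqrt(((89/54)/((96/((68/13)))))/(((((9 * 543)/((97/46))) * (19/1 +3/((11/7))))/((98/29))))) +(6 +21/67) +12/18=7 * sqrt(3304795017810)/5085021240 +1403/201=6.98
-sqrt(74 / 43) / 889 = -sqrt(3182) / 38227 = -0.00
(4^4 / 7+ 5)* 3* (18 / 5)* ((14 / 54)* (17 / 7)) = 9894 / 35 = 282.69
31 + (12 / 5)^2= 919 / 25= 36.76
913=913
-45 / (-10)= 9 / 2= 4.50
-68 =-68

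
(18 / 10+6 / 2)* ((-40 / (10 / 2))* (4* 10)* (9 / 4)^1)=-3456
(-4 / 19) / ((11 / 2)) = -8 / 209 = -0.04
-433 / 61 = -7.10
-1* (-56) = 56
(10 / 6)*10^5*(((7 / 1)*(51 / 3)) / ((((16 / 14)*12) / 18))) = 26031250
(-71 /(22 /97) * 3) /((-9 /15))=34435 /22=1565.23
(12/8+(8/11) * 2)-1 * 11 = -177/22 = -8.05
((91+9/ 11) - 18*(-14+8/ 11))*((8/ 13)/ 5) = 29104/ 715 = 40.70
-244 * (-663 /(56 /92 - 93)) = -218868 /125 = -1750.94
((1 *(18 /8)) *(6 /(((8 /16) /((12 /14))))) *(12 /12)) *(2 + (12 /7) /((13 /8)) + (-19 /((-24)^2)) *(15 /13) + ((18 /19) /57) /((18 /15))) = 516132837 /7358624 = 70.14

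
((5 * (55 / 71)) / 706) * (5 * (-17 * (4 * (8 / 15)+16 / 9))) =-411400 / 225567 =-1.82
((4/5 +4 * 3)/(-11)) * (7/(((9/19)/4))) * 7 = -238336/495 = -481.49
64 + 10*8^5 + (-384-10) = 327350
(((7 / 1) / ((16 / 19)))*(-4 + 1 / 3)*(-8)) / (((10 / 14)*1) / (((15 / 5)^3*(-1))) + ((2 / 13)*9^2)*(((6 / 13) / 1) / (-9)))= -15576561 / 42514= -366.39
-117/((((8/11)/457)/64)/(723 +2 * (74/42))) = -23929444968/7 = -3418492138.29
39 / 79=0.49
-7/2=-3.50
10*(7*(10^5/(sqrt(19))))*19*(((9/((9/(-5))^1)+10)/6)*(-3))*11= -192500000*sqrt(19)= -839088046.63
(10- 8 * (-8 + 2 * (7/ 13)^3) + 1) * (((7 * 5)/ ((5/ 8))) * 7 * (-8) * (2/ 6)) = -499524032/ 6591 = -75788.81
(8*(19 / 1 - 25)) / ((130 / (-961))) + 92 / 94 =1086998 / 3055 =355.81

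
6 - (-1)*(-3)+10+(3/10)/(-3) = 129/10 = 12.90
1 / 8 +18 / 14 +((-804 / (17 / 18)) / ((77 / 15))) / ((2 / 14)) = -12141707 / 10472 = -1159.44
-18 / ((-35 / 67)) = 1206 / 35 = 34.46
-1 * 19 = -19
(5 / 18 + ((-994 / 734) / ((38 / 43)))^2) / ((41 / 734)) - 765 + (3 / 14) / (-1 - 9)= -4914250370279 / 6844278420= -718.01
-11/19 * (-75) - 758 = -13577/19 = -714.58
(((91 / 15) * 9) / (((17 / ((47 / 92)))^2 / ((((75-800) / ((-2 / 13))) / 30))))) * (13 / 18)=985194119 / 176118912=5.59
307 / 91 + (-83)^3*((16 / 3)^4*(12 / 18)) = -6820019100823 / 22113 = -308416727.75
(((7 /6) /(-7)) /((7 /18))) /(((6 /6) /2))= -6 /7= -0.86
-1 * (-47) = 47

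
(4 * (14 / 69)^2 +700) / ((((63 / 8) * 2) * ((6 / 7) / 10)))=66669680 / 128547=518.64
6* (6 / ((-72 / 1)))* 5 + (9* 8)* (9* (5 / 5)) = 1291 / 2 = 645.50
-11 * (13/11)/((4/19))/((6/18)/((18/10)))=-6669/20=-333.45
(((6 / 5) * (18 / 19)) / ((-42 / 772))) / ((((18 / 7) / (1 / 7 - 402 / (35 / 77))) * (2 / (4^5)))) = 3679105.42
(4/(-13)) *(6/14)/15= -4/455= -0.01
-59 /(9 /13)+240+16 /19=26611 /171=155.62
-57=-57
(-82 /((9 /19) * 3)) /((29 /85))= -132430 /783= -169.13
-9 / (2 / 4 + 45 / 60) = -36 / 5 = -7.20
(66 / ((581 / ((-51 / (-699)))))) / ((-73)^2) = 1122 / 721402717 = 0.00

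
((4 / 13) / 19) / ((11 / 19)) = 4 / 143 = 0.03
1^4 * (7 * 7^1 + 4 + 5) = 58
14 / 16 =7 / 8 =0.88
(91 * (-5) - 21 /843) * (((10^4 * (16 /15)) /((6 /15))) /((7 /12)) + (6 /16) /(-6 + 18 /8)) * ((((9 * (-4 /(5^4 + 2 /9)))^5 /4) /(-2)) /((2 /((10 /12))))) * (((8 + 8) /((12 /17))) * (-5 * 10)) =72464457440890353542400 /93248525731688390051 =777.11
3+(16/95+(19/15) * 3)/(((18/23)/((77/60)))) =975467/102600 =9.51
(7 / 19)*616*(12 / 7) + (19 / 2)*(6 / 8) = 60219 / 152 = 396.18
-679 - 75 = -754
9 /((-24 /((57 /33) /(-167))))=0.00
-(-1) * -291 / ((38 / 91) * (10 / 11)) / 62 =-291291 / 23560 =-12.36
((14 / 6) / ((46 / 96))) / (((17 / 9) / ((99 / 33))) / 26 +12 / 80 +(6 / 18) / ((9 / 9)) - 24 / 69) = 786240 / 25789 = 30.49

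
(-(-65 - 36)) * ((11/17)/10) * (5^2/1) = 5555/34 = 163.38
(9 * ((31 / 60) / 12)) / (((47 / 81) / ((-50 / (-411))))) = 4185 / 51512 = 0.08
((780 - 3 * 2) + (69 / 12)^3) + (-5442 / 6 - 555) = -31865 / 64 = -497.89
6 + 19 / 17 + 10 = 291 / 17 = 17.12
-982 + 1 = -981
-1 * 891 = -891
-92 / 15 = -6.13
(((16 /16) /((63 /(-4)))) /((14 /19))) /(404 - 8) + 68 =5937605 /87318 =68.00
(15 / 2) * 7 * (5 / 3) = 175 / 2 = 87.50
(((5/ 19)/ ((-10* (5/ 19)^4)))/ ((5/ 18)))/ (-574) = 61731/ 1793750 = 0.03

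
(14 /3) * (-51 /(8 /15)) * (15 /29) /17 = -1575 /116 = -13.58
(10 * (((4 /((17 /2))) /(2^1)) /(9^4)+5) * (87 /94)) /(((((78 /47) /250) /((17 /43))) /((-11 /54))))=-561.42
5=5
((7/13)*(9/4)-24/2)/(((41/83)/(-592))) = 6891324/533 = 12929.31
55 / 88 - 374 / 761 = 813 / 6088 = 0.13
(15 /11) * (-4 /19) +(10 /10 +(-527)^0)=358 /209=1.71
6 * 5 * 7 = 210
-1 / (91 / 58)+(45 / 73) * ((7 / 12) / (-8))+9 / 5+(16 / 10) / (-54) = 31224859 / 28697760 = 1.09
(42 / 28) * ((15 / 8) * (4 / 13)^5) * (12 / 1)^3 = 4976640 / 371293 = 13.40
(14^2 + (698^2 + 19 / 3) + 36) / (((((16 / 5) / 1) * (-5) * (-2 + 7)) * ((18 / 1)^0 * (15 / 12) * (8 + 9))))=-1462327 / 5100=-286.73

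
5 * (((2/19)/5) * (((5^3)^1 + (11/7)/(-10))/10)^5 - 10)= 50889469989406007699/1596665000000000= 31872.35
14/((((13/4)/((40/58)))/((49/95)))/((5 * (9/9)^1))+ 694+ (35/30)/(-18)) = 1481760/73639501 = 0.02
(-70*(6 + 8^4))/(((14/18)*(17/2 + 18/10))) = -3691800/103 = -35842.72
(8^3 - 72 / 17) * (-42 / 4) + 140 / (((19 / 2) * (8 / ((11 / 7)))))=-1721149 / 323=-5328.63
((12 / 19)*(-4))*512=-1293.47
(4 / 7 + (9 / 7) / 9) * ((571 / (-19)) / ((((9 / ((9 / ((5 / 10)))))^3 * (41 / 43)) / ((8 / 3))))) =-7856960 / 16359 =-480.28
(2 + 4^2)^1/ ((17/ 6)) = 108/ 17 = 6.35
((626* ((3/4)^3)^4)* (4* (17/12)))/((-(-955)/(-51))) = -48072558537/8011120640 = -6.00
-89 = -89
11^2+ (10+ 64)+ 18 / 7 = 1383 / 7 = 197.57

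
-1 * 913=-913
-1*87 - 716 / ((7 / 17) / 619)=-1076439.57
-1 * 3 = -3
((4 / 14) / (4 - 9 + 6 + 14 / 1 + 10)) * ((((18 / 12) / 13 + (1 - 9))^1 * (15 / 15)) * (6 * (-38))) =9348 / 455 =20.55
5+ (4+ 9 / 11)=108 / 11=9.82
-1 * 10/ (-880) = 1/ 88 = 0.01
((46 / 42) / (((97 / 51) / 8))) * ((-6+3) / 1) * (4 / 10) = -18768 / 3395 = -5.53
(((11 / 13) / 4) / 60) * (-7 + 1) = -11 / 520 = -0.02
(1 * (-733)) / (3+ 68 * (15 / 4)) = -733 / 258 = -2.84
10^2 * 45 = 4500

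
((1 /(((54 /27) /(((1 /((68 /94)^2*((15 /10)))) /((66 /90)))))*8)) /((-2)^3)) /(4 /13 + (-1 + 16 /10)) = -717925 /48015616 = -0.01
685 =685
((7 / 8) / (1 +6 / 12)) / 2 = 0.29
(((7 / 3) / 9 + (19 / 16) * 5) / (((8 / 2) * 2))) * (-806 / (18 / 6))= -1078831 / 5184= -208.11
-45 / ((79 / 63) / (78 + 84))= -459270 / 79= -5813.54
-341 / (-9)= 341 / 9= 37.89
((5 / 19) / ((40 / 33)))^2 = 1089 / 23104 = 0.05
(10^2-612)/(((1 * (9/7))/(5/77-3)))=115712/99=1168.81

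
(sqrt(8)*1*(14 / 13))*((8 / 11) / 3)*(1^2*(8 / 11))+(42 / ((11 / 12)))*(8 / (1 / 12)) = 1792*sqrt(2) / 4719+48384 / 11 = 4399.08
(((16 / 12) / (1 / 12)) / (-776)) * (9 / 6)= -3 / 97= -0.03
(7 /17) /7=0.06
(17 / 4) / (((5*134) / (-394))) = -3349 / 1340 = -2.50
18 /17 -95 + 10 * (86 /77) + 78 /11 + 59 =-21836 /1309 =-16.68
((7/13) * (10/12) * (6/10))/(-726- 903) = -7/42354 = -0.00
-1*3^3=-27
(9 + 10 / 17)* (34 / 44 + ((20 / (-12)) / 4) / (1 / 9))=-21353 / 748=-28.55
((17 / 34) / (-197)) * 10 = -5 / 197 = -0.03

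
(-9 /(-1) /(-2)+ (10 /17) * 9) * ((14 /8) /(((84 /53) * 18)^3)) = 148877 /2487324672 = 0.00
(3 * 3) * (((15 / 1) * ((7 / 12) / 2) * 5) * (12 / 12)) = 1575 / 8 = 196.88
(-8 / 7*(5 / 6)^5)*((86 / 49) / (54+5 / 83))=-11153125 / 747973926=-0.01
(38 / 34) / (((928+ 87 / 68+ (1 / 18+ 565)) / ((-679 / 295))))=-464436 / 269787235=-0.00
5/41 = 0.12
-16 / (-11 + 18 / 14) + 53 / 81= 3169 / 1377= 2.30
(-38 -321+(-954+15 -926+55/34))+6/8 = -151071/68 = -2221.63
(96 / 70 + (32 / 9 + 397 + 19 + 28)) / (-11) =-141412 / 3465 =-40.81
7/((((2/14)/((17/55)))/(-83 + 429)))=5240.33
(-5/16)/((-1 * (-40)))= -1/128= -0.01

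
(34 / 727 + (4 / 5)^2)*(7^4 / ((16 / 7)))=104892487 / 145400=721.41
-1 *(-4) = 4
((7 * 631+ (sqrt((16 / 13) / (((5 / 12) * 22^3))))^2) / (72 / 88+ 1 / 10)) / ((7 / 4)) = 2748.91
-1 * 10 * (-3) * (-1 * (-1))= 30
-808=-808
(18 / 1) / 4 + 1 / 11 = 101 / 22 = 4.59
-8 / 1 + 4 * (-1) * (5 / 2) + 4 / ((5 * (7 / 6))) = -606 / 35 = -17.31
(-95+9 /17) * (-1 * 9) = 14454 /17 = 850.24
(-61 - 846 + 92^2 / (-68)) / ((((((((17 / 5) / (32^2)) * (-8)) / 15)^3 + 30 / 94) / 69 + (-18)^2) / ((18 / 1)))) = -129372176056320000000 / 2257681837494296359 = -57.30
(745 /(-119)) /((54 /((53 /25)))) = -7897 /32130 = -0.25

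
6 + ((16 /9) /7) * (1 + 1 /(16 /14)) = 136 /21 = 6.48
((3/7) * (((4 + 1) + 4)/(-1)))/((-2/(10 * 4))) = 77.14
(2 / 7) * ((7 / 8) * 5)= 5 / 4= 1.25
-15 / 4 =-3.75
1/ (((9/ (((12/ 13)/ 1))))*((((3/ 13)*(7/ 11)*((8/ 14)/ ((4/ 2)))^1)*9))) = 22/ 81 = 0.27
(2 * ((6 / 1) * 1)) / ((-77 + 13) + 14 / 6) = -36 / 185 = -0.19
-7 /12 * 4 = -7 /3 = -2.33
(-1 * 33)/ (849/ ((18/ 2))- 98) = 9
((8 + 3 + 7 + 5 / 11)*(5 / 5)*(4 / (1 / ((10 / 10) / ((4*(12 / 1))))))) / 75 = 203 / 9900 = 0.02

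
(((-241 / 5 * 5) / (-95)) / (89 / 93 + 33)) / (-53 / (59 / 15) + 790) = 0.00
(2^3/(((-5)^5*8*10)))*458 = -229/15625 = -0.01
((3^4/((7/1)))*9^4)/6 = 177147/14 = 12653.36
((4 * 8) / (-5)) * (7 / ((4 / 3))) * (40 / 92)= -336 / 23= -14.61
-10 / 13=-0.77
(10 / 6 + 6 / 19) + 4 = 341 / 57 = 5.98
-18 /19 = -0.95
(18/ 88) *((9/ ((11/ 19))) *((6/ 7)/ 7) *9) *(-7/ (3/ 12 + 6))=-83106/ 21175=-3.92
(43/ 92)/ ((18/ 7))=0.18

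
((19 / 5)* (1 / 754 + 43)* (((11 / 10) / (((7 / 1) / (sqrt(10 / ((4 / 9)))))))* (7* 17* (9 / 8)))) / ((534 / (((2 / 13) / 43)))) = 1036790271* sqrt(10) / 30009803200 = 0.11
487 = 487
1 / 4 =0.25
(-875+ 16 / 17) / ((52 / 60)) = -1008.53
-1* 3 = -3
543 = 543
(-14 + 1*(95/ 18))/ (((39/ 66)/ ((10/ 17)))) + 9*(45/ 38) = 149285/ 75582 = 1.98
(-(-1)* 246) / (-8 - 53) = -246 / 61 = -4.03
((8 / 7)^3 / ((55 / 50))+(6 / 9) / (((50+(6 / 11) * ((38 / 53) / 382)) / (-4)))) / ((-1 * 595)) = -0.00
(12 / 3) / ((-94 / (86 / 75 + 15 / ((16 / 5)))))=-7001 / 28200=-0.25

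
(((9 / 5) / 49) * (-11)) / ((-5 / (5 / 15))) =33 / 1225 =0.03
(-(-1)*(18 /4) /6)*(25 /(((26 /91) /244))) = 32025 /2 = 16012.50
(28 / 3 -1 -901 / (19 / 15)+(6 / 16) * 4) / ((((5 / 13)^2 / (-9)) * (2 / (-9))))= -364898547 / 1900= -192051.87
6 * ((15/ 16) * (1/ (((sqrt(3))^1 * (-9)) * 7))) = -5 * sqrt(3)/ 168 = -0.05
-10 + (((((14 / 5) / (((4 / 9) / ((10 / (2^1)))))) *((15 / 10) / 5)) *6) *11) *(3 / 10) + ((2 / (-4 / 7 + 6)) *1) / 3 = 1010227 / 5700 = 177.23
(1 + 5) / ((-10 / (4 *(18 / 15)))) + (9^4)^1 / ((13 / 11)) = 1803339 / 325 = 5548.74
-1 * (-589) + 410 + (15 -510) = 504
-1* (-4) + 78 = 82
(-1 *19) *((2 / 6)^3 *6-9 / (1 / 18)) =27664 / 9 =3073.78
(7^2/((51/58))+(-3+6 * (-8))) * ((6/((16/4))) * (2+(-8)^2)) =467.82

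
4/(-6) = -2/3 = -0.67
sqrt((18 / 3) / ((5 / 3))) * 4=12 * sqrt(10) / 5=7.59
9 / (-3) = -3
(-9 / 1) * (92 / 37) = -828 / 37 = -22.38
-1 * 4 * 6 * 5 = -120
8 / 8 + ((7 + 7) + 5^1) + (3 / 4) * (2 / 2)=20.75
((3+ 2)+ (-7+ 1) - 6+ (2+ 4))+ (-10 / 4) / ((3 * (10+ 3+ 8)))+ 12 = 1381 / 126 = 10.96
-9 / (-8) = 9 / 8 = 1.12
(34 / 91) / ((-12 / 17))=-289 / 546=-0.53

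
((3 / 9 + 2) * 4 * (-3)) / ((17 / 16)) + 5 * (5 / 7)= -2711 / 119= -22.78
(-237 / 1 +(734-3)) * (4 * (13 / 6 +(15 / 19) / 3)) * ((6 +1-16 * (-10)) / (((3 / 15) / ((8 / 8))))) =12027340 / 3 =4009113.33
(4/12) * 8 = 8/3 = 2.67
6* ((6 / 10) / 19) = 18 / 95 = 0.19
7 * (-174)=-1218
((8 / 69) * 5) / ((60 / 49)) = 98 / 207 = 0.47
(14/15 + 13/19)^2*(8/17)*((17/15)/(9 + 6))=1700168/18275625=0.09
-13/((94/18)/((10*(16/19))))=-18720/893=-20.96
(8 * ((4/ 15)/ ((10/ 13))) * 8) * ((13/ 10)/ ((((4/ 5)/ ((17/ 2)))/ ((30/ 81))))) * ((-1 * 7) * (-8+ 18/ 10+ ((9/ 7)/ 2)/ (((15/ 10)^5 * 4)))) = 268407152/ 54675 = 4909.14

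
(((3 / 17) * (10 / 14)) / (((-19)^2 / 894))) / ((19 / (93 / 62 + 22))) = 315135 / 816221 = 0.39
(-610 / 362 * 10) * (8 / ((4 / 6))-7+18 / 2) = -42700 / 181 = -235.91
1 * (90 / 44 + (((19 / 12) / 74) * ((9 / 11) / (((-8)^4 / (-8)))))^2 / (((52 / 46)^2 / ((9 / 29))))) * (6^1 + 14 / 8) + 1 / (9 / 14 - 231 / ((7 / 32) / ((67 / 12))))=285127064961208733698049 / 17986702652778521559040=15.85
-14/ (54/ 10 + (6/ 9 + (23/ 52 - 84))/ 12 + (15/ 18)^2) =43680/ 2537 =17.22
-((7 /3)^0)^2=-1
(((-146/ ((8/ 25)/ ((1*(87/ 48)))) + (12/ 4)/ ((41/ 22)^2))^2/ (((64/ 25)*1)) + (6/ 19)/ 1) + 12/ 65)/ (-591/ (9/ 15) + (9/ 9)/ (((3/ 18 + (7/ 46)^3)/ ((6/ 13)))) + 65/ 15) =-36358724067373559719150617/ 133386692961360887152640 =-272.58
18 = 18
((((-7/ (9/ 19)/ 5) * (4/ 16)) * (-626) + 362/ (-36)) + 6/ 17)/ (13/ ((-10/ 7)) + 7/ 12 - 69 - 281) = -1385696/ 1097061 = -1.26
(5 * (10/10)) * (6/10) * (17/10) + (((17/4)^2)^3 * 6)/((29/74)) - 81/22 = 147362175033/1633280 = 90224.69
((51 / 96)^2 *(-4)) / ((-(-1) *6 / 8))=-289 / 192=-1.51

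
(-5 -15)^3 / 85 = -1600 / 17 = -94.12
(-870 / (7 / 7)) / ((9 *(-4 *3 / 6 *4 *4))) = 145 / 48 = 3.02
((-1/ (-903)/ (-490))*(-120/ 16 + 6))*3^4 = 0.00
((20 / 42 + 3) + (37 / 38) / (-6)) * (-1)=-1763 / 532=-3.31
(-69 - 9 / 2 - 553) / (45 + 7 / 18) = -11277 / 817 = -13.80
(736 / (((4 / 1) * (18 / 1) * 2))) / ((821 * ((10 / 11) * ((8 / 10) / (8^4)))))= 259072 / 7389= 35.06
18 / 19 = 0.95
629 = 629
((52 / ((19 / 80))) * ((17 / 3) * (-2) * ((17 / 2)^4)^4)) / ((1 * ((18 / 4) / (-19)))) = 53770617022611889671505 / 6912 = 7779313805354729408.49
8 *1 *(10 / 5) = 16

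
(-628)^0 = 1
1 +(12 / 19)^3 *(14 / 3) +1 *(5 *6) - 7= 172680 / 6859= 25.18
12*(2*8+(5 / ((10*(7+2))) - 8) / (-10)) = 3023 / 15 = 201.53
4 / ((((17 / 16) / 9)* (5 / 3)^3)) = 15552 / 2125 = 7.32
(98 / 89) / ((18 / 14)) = 686 / 801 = 0.86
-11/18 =-0.61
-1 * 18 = -18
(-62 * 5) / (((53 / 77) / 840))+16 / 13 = -260659552 / 689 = -378315.75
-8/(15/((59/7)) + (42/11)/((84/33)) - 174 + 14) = 944/18493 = 0.05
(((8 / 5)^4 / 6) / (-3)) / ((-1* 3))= 2048 / 16875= 0.12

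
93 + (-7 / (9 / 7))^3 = -49852 / 729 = -68.38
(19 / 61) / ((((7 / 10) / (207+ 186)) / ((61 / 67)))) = 159.21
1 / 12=0.08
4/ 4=1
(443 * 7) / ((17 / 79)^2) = 19353341 / 289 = 66966.58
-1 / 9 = -0.11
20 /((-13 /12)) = -240 /13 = -18.46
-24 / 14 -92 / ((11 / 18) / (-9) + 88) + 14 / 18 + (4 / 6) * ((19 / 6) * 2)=2.24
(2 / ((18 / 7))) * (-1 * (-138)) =322 / 3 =107.33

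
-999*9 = -8991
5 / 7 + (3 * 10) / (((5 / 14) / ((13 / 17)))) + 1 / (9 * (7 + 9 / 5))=3061279 / 47124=64.96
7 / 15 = 0.47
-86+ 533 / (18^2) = -27331 / 324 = -84.35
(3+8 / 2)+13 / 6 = 55 / 6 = 9.17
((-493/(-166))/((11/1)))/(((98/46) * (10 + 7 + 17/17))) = 11339/1610532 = 0.01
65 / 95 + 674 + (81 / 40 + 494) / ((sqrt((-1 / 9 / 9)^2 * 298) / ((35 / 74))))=12819 / 19 + 11249847 * sqrt(298) / 176416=1775.51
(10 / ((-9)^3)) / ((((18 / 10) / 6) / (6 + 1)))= -700 / 2187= -0.32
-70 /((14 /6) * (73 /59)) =-1770 /73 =-24.25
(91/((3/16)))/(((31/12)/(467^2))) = 1270150336/31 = 40972591.48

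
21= 21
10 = 10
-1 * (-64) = 64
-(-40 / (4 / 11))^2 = -12100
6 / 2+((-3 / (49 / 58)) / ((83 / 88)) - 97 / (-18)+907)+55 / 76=2537994199 / 2781828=912.35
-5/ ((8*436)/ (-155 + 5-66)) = 135/ 436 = 0.31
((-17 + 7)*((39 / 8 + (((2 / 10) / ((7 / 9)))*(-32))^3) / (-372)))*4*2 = -63143617 / 531650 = -118.77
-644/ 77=-92/ 11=-8.36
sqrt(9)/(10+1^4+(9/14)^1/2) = 84/317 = 0.26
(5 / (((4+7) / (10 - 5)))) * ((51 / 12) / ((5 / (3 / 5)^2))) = 153 / 220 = 0.70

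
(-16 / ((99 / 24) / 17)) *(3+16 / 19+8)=-163200 / 209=-780.86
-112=-112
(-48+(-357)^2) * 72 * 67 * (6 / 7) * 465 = 1714684962960 / 7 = 244954994708.57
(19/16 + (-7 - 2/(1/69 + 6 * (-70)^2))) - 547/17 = -20961571669/551779472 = -37.99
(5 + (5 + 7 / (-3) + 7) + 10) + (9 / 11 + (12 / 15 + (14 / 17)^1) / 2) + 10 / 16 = 604121 / 22440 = 26.92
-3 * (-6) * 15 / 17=270 / 17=15.88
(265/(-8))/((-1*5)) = 53/8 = 6.62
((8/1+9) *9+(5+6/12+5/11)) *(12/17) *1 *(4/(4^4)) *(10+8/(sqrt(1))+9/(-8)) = 1416285/47872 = 29.58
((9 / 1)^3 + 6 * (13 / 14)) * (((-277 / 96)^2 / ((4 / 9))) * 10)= 986351295 / 7168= 137604.81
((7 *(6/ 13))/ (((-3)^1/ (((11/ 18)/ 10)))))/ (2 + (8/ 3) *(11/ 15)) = -77/ 4628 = -0.02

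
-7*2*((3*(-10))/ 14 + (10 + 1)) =-124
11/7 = 1.57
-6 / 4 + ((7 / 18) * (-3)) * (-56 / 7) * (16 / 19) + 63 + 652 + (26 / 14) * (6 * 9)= 655673 / 798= 821.65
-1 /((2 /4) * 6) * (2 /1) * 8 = -16 /3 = -5.33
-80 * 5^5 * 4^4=-64000000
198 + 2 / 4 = 397 / 2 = 198.50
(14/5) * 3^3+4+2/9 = 3592/45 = 79.82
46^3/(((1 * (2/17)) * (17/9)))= 438012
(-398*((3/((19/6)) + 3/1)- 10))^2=2094892900/361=5803027.42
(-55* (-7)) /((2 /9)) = 3465 /2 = 1732.50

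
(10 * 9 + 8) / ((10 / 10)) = 98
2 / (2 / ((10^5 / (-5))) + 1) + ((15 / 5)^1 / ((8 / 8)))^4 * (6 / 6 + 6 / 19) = 108.58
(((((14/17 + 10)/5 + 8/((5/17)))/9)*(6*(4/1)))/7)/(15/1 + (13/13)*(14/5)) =6656/10591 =0.63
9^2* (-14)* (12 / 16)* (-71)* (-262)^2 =4145102262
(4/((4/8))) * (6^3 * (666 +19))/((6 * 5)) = 39456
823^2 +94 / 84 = 28447865 / 42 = 677330.12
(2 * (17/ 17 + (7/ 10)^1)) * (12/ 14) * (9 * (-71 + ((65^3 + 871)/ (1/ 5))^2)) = 248837165143146/ 5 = 49767433028629.20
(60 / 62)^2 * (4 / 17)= 3600 / 16337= 0.22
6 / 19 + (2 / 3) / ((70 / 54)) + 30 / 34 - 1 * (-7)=98494 / 11305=8.71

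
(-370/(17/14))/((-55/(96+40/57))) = 5710432/10659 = 535.74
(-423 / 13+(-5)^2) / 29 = -98 / 377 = -0.26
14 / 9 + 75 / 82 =2.47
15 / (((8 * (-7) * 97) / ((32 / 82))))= -30 / 27839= -0.00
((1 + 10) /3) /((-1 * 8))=-11 /24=-0.46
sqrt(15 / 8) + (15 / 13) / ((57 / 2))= 10 / 247 + sqrt(30) / 4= 1.41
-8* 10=-80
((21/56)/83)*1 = 3/664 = 0.00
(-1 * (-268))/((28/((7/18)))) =67/18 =3.72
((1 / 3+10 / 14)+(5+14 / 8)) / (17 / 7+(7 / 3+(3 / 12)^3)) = 10480 / 6421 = 1.63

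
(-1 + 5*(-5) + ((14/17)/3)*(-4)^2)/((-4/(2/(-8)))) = -551/408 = -1.35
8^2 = 64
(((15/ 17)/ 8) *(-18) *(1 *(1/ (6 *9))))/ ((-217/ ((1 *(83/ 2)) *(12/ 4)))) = 1245/ 59024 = 0.02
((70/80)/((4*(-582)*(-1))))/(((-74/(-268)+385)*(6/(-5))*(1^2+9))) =-469/5769007488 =-0.00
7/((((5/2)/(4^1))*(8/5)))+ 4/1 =11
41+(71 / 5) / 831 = 41.02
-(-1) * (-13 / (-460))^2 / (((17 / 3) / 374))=5577 / 105800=0.05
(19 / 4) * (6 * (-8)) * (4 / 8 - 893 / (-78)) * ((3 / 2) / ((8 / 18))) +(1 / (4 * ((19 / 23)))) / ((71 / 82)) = -322476983 / 35074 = -9194.19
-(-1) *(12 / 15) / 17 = 4 / 85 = 0.05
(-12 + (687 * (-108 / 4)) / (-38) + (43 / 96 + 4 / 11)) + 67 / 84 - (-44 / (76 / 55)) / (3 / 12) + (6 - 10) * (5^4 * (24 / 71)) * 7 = -929019781 / 174944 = -5310.38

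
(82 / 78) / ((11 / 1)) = 41 / 429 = 0.10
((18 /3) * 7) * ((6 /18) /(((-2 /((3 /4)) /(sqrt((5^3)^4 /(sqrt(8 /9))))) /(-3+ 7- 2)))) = -328125 * 2^(1 /4) * sqrt(3) /4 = -168965.27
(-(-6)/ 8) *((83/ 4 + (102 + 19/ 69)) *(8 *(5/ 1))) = 169775/ 46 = 3690.76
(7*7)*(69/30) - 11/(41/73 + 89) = 1840074/16345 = 112.58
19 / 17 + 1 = 36 / 17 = 2.12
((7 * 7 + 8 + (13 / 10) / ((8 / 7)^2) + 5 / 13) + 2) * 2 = 502361 / 4160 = 120.76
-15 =-15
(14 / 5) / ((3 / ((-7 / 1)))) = -98 / 15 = -6.53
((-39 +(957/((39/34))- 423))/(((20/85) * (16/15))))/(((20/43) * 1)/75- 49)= -99507375/3286504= -30.28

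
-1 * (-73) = 73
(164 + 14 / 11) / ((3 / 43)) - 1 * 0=26058 / 11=2368.91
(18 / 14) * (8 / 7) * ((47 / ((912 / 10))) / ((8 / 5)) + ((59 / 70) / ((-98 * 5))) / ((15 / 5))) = 30173067 / 63866600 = 0.47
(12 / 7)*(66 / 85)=792 / 595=1.33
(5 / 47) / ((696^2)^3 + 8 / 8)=5 / 5342607821353254959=0.00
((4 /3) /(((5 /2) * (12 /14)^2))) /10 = 0.07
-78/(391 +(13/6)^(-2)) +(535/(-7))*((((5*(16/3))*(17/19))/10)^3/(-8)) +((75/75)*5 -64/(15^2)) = 1174389066043/8745739425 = 134.28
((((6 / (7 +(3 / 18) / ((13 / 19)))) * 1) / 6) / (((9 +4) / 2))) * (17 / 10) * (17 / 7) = 1734 / 19775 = 0.09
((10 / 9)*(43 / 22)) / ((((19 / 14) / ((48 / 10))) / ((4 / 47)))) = 19264 / 29469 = 0.65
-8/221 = -0.04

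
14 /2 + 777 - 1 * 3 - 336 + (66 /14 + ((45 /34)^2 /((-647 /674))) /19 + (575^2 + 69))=16470248427149 /49737478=331143.62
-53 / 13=-4.08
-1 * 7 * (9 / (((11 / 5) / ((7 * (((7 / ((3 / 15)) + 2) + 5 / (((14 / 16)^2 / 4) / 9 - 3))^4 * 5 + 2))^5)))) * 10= -81226510477594832261341051618943785400934784595049704447455644182950971276700750282589653594817765212567438491135814350 / 591115929524599255971866180692629213977653011026939520037236208656924835540811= -137412149496496686141550500000000000000000.00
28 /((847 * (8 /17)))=17 /242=0.07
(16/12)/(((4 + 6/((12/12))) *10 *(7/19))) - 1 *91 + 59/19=-876389/9975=-87.86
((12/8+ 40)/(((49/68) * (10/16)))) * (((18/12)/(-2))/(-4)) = 4233/245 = 17.28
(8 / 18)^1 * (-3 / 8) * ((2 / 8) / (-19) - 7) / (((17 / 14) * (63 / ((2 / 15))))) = 0.00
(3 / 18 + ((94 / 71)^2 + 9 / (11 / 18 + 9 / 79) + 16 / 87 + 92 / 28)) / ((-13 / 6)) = -112693517471 / 13715598169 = -8.22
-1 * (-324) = 324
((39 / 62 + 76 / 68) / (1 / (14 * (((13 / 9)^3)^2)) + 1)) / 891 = 62203087583 / 31980009192219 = 0.00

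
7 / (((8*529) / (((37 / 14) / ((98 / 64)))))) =74 / 25921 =0.00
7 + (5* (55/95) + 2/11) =10.08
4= 4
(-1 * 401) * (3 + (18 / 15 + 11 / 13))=-2023.51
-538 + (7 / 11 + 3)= -5878 / 11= -534.36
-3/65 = -0.05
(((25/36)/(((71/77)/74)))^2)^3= 130555372270747819922119140625/4356975551184650304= 29964678648.53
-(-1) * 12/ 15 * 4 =16/ 5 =3.20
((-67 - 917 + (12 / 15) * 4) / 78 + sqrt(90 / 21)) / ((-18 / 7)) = 8582 / 1755 - sqrt(210) / 18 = 4.08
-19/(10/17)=-323/10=-32.30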